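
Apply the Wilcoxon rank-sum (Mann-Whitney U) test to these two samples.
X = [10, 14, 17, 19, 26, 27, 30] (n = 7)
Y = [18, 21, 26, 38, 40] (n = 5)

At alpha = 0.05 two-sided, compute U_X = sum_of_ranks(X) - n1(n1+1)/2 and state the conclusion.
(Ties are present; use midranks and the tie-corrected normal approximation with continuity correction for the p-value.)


Step 1: Combine and sort all 12 observations; assign midranks.
sorted (value, group): (10,X), (14,X), (17,X), (18,Y), (19,X), (21,Y), (26,X), (26,Y), (27,X), (30,X), (38,Y), (40,Y)
ranks: 10->1, 14->2, 17->3, 18->4, 19->5, 21->6, 26->7.5, 26->7.5, 27->9, 30->10, 38->11, 40->12
Step 2: Rank sum for X: R1 = 1 + 2 + 3 + 5 + 7.5 + 9 + 10 = 37.5.
Step 3: U_X = R1 - n1(n1+1)/2 = 37.5 - 7*8/2 = 37.5 - 28 = 9.5.
       U_Y = n1*n2 - U_X = 35 - 9.5 = 25.5.
Step 4: Ties are present, so use the tie-corrected normal approximation (with continuity correction) for the p-value.
Step 5: p-value = 0.222415; compare to alpha = 0.05. fail to reject H0.

U_X = 9.5, p = 0.222415, fail to reject H0 at alpha = 0.05.


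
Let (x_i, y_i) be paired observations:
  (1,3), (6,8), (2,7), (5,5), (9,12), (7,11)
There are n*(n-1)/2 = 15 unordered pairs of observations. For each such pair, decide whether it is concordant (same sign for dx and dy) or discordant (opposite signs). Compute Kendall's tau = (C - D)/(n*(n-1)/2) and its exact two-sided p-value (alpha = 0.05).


Step 1: Enumerate the 15 unordered pairs (i,j) with i<j and classify each by sign(x_j-x_i) * sign(y_j-y_i).
  (1,2):dx=+5,dy=+5->C; (1,3):dx=+1,dy=+4->C; (1,4):dx=+4,dy=+2->C; (1,5):dx=+8,dy=+9->C
  (1,6):dx=+6,dy=+8->C; (2,3):dx=-4,dy=-1->C; (2,4):dx=-1,dy=-3->C; (2,5):dx=+3,dy=+4->C
  (2,6):dx=+1,dy=+3->C; (3,4):dx=+3,dy=-2->D; (3,5):dx=+7,dy=+5->C; (3,6):dx=+5,dy=+4->C
  (4,5):dx=+4,dy=+7->C; (4,6):dx=+2,dy=+6->C; (5,6):dx=-2,dy=-1->C
Step 2: C = 14, D = 1, total pairs = 15.
Step 3: tau = (C - D)/(n(n-1)/2) = (14 - 1)/15 = 0.866667.
Step 4: Exact two-sided p-value (enumerate n! = 720 permutations of y under H0): p = 0.016667.
Step 5: alpha = 0.05. reject H0.

tau_b = 0.8667 (C=14, D=1), p = 0.016667, reject H0.


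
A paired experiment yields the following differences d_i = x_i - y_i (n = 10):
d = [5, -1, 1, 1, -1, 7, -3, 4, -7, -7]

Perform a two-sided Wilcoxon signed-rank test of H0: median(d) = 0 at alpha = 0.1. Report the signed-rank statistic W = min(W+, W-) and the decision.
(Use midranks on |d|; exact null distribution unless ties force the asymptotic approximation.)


Step 1: Drop any zero differences (none here) and take |d_i|.
|d| = [5, 1, 1, 1, 1, 7, 3, 4, 7, 7]
Step 2: Midrank |d_i| (ties get averaged ranks).
ranks: |5|->7, |1|->2.5, |1|->2.5, |1|->2.5, |1|->2.5, |7|->9, |3|->5, |4|->6, |7|->9, |7|->9
Step 3: Attach original signs; sum ranks with positive sign and with negative sign.
W+ = 7 + 2.5 + 2.5 + 9 + 6 = 27
W- = 2.5 + 2.5 + 5 + 9 + 9 = 28
(Check: W+ + W- = 55 should equal n(n+1)/2 = 55.)
Step 4: Test statistic W = min(W+, W-) = 27.
Step 5: Ties in |d|, so use the tie-corrected normal approximation.
        E[W] = n(n+1)/4 = 10*11/4 = 27.5.
        Tie groups: |d|=1 (t=4), |d|=7 (t=3); sum(t^3 - t) = 84.
        Var[W] = n(n+1)(2n+1)/24 - sum(t^3-t)/48 = 2310/24 - 84/48 = 94.5.
        z = (W - E[W]) / sqrt(Var[W]) = (27 - 27.5) / 9.7211 = -0.0514.
        Two-sided p = 2*Phi(z) = 0.958979.
Step 6: alpha = 0.1. fail to reject H0.

W+ = 27, W- = 28, W = min = 27, p = 0.958979, fail to reject H0.


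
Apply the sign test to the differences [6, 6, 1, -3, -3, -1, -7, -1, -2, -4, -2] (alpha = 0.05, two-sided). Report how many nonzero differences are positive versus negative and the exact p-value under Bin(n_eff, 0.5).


Step 1: Discard zero differences. Original n = 11; n_eff = number of nonzero differences = 11.
Nonzero differences (with sign): +6, +6, +1, -3, -3, -1, -7, -1, -2, -4, -2
Step 2: Count signs: positive = 3, negative = 8.
Step 3: Under H0: P(positive) = 0.5, so the number of positives S ~ Bin(11, 0.5).
Step 4: Two-sided exact p-value = sum of Bin(11,0.5) probabilities at or below the observed probability = 0.226562.
Step 5: alpha = 0.05. fail to reject H0.

n_eff = 11, pos = 3, neg = 8, p = 0.226562, fail to reject H0.


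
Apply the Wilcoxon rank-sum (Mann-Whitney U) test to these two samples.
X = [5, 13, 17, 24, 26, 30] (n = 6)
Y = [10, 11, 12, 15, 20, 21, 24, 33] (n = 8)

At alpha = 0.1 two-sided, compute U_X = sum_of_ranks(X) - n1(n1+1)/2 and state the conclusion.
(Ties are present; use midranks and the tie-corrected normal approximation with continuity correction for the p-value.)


Step 1: Combine and sort all 14 observations; assign midranks.
sorted (value, group): (5,X), (10,Y), (11,Y), (12,Y), (13,X), (15,Y), (17,X), (20,Y), (21,Y), (24,X), (24,Y), (26,X), (30,X), (33,Y)
ranks: 5->1, 10->2, 11->3, 12->4, 13->5, 15->6, 17->7, 20->8, 21->9, 24->10.5, 24->10.5, 26->12, 30->13, 33->14
Step 2: Rank sum for X: R1 = 1 + 5 + 7 + 10.5 + 12 + 13 = 48.5.
Step 3: U_X = R1 - n1(n1+1)/2 = 48.5 - 6*7/2 = 48.5 - 21 = 27.5.
       U_Y = n1*n2 - U_X = 48 - 27.5 = 20.5.
Step 4: Ties are present, so use the tie-corrected normal approximation (with continuity correction) for the p-value.
Step 5: p-value = 0.698220; compare to alpha = 0.1. fail to reject H0.

U_X = 27.5, p = 0.698220, fail to reject H0 at alpha = 0.1.


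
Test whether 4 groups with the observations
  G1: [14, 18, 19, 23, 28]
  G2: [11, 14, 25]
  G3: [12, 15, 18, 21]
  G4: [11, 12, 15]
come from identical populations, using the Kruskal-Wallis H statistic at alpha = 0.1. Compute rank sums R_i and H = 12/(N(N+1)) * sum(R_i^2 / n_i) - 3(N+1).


Step 1: Combine all N = 15 observations and assign midranks.
sorted (value, group, rank): (11,G2,1.5), (11,G4,1.5), (12,G3,3.5), (12,G4,3.5), (14,G1,5.5), (14,G2,5.5), (15,G3,7.5), (15,G4,7.5), (18,G1,9.5), (18,G3,9.5), (19,G1,11), (21,G3,12), (23,G1,13), (25,G2,14), (28,G1,15)
Step 2: Sum ranks within each group.
R_1 = 54 (n_1 = 5)
R_2 = 21 (n_2 = 3)
R_3 = 32.5 (n_3 = 4)
R_4 = 12.5 (n_4 = 3)
Step 3: H = 12/(N(N+1)) * sum(R_i^2/n_i) - 3(N+1)
     = 12/(15*16) * (54^2/5 + 21^2/3 + 32.5^2/4 + 12.5^2/3) - 3*16
     = 0.050000 * 1046.35 - 48
     = 4.317292.
Step 4: Ties present; correction factor C = 1 - 30/(15^3 - 15) = 0.991071. Corrected H = 4.317292 / 0.991071 = 4.356186.
Step 5: Under H0, H ~ chi^2(3); p-value = 0.225482.
Step 6: alpha = 0.1. fail to reject H0.

H = 4.3562, df = 3, p = 0.225482, fail to reject H0.


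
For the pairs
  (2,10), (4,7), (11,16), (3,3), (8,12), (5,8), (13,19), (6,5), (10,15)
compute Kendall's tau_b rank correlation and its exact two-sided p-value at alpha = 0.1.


Step 1: Enumerate the 36 unordered pairs (i,j) with i<j and classify each by sign(x_j-x_i) * sign(y_j-y_i).
  (1,2):dx=+2,dy=-3->D; (1,3):dx=+9,dy=+6->C; (1,4):dx=+1,dy=-7->D; (1,5):dx=+6,dy=+2->C
  (1,6):dx=+3,dy=-2->D; (1,7):dx=+11,dy=+9->C; (1,8):dx=+4,dy=-5->D; (1,9):dx=+8,dy=+5->C
  (2,3):dx=+7,dy=+9->C; (2,4):dx=-1,dy=-4->C; (2,5):dx=+4,dy=+5->C; (2,6):dx=+1,dy=+1->C
  (2,7):dx=+9,dy=+12->C; (2,8):dx=+2,dy=-2->D; (2,9):dx=+6,dy=+8->C; (3,4):dx=-8,dy=-13->C
  (3,5):dx=-3,dy=-4->C; (3,6):dx=-6,dy=-8->C; (3,7):dx=+2,dy=+3->C; (3,8):dx=-5,dy=-11->C
  (3,9):dx=-1,dy=-1->C; (4,5):dx=+5,dy=+9->C; (4,6):dx=+2,dy=+5->C; (4,7):dx=+10,dy=+16->C
  (4,8):dx=+3,dy=+2->C; (4,9):dx=+7,dy=+12->C; (5,6):dx=-3,dy=-4->C; (5,7):dx=+5,dy=+7->C
  (5,8):dx=-2,dy=-7->C; (5,9):dx=+2,dy=+3->C; (6,7):dx=+8,dy=+11->C; (6,8):dx=+1,dy=-3->D
  (6,9):dx=+5,dy=+7->C; (7,8):dx=-7,dy=-14->C; (7,9):dx=-3,dy=-4->C; (8,9):dx=+4,dy=+10->C
Step 2: C = 30, D = 6, total pairs = 36.
Step 3: tau = (C - D)/(n(n-1)/2) = (30 - 6)/36 = 0.666667.
Step 4: Exact two-sided p-value (enumerate n! = 362880 permutations of y under H0): p = 0.012665.
Step 5: alpha = 0.1. reject H0.

tau_b = 0.6667 (C=30, D=6), p = 0.012665, reject H0.


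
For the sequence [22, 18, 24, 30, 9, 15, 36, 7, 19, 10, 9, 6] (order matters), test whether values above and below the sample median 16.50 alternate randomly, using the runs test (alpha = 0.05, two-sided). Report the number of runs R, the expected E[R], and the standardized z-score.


Step 1: Compute median = 16.50; label A = above, B = below.
Labels in order: AAAABBABABBB  (n_A = 6, n_B = 6)
Step 2: Count runs R = 6.
Step 3: Under H0 (random ordering), E[R] = 2*n_A*n_B/(n_A+n_B) + 1 = 2*6*6/12 + 1 = 7.0000.
        Var[R] = 2*n_A*n_B*(2*n_A*n_B - n_A - n_B) / ((n_A+n_B)^2 * (n_A+n_B-1)) = 4320/1584 = 2.7273.
        SD[R] = 1.6514.
Step 4: Continuity-corrected z = (R + 0.5 - E[R]) / SD[R] = (6 + 0.5 - 7.0000) / 1.6514 = -0.3028.
Step 5: Two-sided p-value via normal approximation = 2*(1 - Phi(|z|)) = 0.762069.
Step 6: alpha = 0.05. fail to reject H0.

R = 6, z = -0.3028, p = 0.762069, fail to reject H0.


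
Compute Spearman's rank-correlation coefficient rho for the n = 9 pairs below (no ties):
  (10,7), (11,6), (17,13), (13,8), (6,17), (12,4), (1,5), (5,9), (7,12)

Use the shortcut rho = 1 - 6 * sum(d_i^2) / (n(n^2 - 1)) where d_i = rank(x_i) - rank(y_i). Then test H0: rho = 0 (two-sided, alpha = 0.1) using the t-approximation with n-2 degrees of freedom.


Step 1: Rank x and y separately (midranks; no ties here).
rank(x): 10->5, 11->6, 17->9, 13->8, 6->3, 12->7, 1->1, 5->2, 7->4
rank(y): 7->4, 6->3, 13->8, 8->5, 17->9, 4->1, 5->2, 9->6, 12->7
Step 2: d_i = R_x(i) - R_y(i); compute d_i^2.
  (5-4)^2=1, (6-3)^2=9, (9-8)^2=1, (8-5)^2=9, (3-9)^2=36, (7-1)^2=36, (1-2)^2=1, (2-6)^2=16, (4-7)^2=9
sum(d^2) = 118.
Step 3: rho = 1 - 6*118 / (9*(9^2 - 1)) = 1 - 708/720 = 0.016667.
Step 4: Under H0, t = rho * sqrt((n-2)/(1-rho^2)) = 0.0441 ~ t(7).
Step 5: Two-sided p-value from the t-distribution with 7 df = 0.966055.
Step 6: alpha = 0.1. fail to reject H0.

rho = 0.0167, p = 0.966055, fail to reject H0 at alpha = 0.1.


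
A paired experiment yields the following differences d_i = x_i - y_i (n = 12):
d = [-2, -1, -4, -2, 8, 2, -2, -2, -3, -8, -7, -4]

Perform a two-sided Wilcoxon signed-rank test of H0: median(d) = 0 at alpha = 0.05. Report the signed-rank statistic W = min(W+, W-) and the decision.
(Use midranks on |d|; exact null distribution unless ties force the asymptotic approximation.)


Step 1: Drop any zero differences (none here) and take |d_i|.
|d| = [2, 1, 4, 2, 8, 2, 2, 2, 3, 8, 7, 4]
Step 2: Midrank |d_i| (ties get averaged ranks).
ranks: |2|->4, |1|->1, |4|->8.5, |2|->4, |8|->11.5, |2|->4, |2|->4, |2|->4, |3|->7, |8|->11.5, |7|->10, |4|->8.5
Step 3: Attach original signs; sum ranks with positive sign and with negative sign.
W+ = 11.5 + 4 = 15.5
W- = 4 + 1 + 8.5 + 4 + 4 + 4 + 7 + 11.5 + 10 + 8.5 = 62.5
(Check: W+ + W- = 78 should equal n(n+1)/2 = 78.)
Step 4: Test statistic W = min(W+, W-) = 15.5.
Step 5: Ties in |d|, so use the tie-corrected normal approximation.
        E[W] = n(n+1)/4 = 12*13/4 = 39.
        Tie groups: |d|=2 (t=5), |d|=4 (t=2), |d|=8 (t=2); sum(t^3 - t) = 132.
        Var[W] = n(n+1)(2n+1)/24 - sum(t^3-t)/48 = 3900/24 - 132/48 = 159.75.
        z = (W - E[W]) / sqrt(Var[W]) = (15.5 - 39) / 12.6392 = -1.8593.
        Two-sided p = 2*Phi(z) = 0.062986.
Step 6: alpha = 0.05. fail to reject H0.

W+ = 15.5, W- = 62.5, W = min = 15.5, p = 0.062986, fail to reject H0.


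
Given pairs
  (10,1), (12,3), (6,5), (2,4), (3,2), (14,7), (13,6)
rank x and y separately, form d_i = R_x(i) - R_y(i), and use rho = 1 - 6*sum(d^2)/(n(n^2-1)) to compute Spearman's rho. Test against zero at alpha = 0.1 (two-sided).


Step 1: Rank x and y separately (midranks; no ties here).
rank(x): 10->4, 12->5, 6->3, 2->1, 3->2, 14->7, 13->6
rank(y): 1->1, 3->3, 5->5, 4->4, 2->2, 7->7, 6->6
Step 2: d_i = R_x(i) - R_y(i); compute d_i^2.
  (4-1)^2=9, (5-3)^2=4, (3-5)^2=4, (1-4)^2=9, (2-2)^2=0, (7-7)^2=0, (6-6)^2=0
sum(d^2) = 26.
Step 3: rho = 1 - 6*26 / (7*(7^2 - 1)) = 1 - 156/336 = 0.535714.
Step 4: Under H0, t = rho * sqrt((n-2)/(1-rho^2)) = 1.4186 ~ t(5).
Step 5: Two-sided p-value from the t-distribution with 5 df = 0.215217.
Step 6: alpha = 0.1. fail to reject H0.

rho = 0.5357, p = 0.215217, fail to reject H0 at alpha = 0.1.


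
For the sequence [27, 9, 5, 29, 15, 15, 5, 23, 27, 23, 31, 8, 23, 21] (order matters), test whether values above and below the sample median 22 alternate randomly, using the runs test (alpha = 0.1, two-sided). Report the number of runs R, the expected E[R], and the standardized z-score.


Step 1: Compute median = 22; label A = above, B = below.
Labels in order: ABBABBBAAAABAB  (n_A = 7, n_B = 7)
Step 2: Count runs R = 8.
Step 3: Under H0 (random ordering), E[R] = 2*n_A*n_B/(n_A+n_B) + 1 = 2*7*7/14 + 1 = 8.0000.
        Var[R] = 2*n_A*n_B*(2*n_A*n_B - n_A - n_B) / ((n_A+n_B)^2 * (n_A+n_B-1)) = 8232/2548 = 3.2308.
        SD[R] = 1.7974.
Step 4: R = E[R], so z = 0 with no continuity correction.
Step 5: Two-sided p-value via normal approximation = 2*(1 - Phi(|z|)) = 1.000000.
Step 6: alpha = 0.1. fail to reject H0.

R = 8, z = 0.0000, p = 1.000000, fail to reject H0.


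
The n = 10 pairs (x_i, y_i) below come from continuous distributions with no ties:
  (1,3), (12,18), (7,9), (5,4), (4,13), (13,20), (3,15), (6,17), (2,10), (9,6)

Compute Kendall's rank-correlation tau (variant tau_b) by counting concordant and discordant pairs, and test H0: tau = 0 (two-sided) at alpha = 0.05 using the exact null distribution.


Step 1: Enumerate the 45 unordered pairs (i,j) with i<j and classify each by sign(x_j-x_i) * sign(y_j-y_i).
  (1,2):dx=+11,dy=+15->C; (1,3):dx=+6,dy=+6->C; (1,4):dx=+4,dy=+1->C; (1,5):dx=+3,dy=+10->C
  (1,6):dx=+12,dy=+17->C; (1,7):dx=+2,dy=+12->C; (1,8):dx=+5,dy=+14->C; (1,9):dx=+1,dy=+7->C
  (1,10):dx=+8,dy=+3->C; (2,3):dx=-5,dy=-9->C; (2,4):dx=-7,dy=-14->C; (2,5):dx=-8,dy=-5->C
  (2,6):dx=+1,dy=+2->C; (2,7):dx=-9,dy=-3->C; (2,8):dx=-6,dy=-1->C; (2,9):dx=-10,dy=-8->C
  (2,10):dx=-3,dy=-12->C; (3,4):dx=-2,dy=-5->C; (3,5):dx=-3,dy=+4->D; (3,6):dx=+6,dy=+11->C
  (3,7):dx=-4,dy=+6->D; (3,8):dx=-1,dy=+8->D; (3,9):dx=-5,dy=+1->D; (3,10):dx=+2,dy=-3->D
  (4,5):dx=-1,dy=+9->D; (4,6):dx=+8,dy=+16->C; (4,7):dx=-2,dy=+11->D; (4,8):dx=+1,dy=+13->C
  (4,9):dx=-3,dy=+6->D; (4,10):dx=+4,dy=+2->C; (5,6):dx=+9,dy=+7->C; (5,7):dx=-1,dy=+2->D
  (5,8):dx=+2,dy=+4->C; (5,9):dx=-2,dy=-3->C; (5,10):dx=+5,dy=-7->D; (6,7):dx=-10,dy=-5->C
  (6,8):dx=-7,dy=-3->C; (6,9):dx=-11,dy=-10->C; (6,10):dx=-4,dy=-14->C; (7,8):dx=+3,dy=+2->C
  (7,9):dx=-1,dy=-5->C; (7,10):dx=+6,dy=-9->D; (8,9):dx=-4,dy=-7->C; (8,10):dx=+3,dy=-11->D
  (9,10):dx=+7,dy=-4->D
Step 2: C = 32, D = 13, total pairs = 45.
Step 3: tau = (C - D)/(n(n-1)/2) = (32 - 13)/45 = 0.422222.
Step 4: Exact two-sided p-value (enumerate n! = 3628800 permutations of y under H0): p = 0.108313.
Step 5: alpha = 0.05. fail to reject H0.

tau_b = 0.4222 (C=32, D=13), p = 0.108313, fail to reject H0.


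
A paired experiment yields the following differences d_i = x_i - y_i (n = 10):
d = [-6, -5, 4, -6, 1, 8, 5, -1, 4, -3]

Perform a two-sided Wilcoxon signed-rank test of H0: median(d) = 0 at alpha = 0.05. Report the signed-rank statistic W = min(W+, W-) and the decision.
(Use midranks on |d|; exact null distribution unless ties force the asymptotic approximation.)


Step 1: Drop any zero differences (none here) and take |d_i|.
|d| = [6, 5, 4, 6, 1, 8, 5, 1, 4, 3]
Step 2: Midrank |d_i| (ties get averaged ranks).
ranks: |6|->8.5, |5|->6.5, |4|->4.5, |6|->8.5, |1|->1.5, |8|->10, |5|->6.5, |1|->1.5, |4|->4.5, |3|->3
Step 3: Attach original signs; sum ranks with positive sign and with negative sign.
W+ = 4.5 + 1.5 + 10 + 6.5 + 4.5 = 27
W- = 8.5 + 6.5 + 8.5 + 1.5 + 3 = 28
(Check: W+ + W- = 55 should equal n(n+1)/2 = 55.)
Step 4: Test statistic W = min(W+, W-) = 27.
Step 5: Ties in |d|, so use the tie-corrected normal approximation.
        E[W] = n(n+1)/4 = 10*11/4 = 27.5.
        Tie groups: |d|=1 (t=2), |d|=4 (t=2), |d|=5 (t=2), |d|=6 (t=2); sum(t^3 - t) = 24.
        Var[W] = n(n+1)(2n+1)/24 - sum(t^3-t)/48 = 2310/24 - 24/48 = 95.75.
        z = (W - E[W]) / sqrt(Var[W]) = (27 - 27.5) / 9.7852 = -0.0511.
        Two-sided p = 2*Phi(z) = 0.959248.
Step 6: alpha = 0.05. fail to reject H0.

W+ = 27, W- = 28, W = min = 27, p = 0.959248, fail to reject H0.


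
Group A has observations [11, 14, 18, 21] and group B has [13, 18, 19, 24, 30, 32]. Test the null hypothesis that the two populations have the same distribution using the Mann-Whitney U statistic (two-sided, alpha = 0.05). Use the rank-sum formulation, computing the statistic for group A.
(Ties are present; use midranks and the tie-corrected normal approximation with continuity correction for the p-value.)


Step 1: Combine and sort all 10 observations; assign midranks.
sorted (value, group): (11,X), (13,Y), (14,X), (18,X), (18,Y), (19,Y), (21,X), (24,Y), (30,Y), (32,Y)
ranks: 11->1, 13->2, 14->3, 18->4.5, 18->4.5, 19->6, 21->7, 24->8, 30->9, 32->10
Step 2: Rank sum for X: R1 = 1 + 3 + 4.5 + 7 = 15.5.
Step 3: U_X = R1 - n1(n1+1)/2 = 15.5 - 4*5/2 = 15.5 - 10 = 5.5.
       U_Y = n1*n2 - U_X = 24 - 5.5 = 18.5.
Step 4: Ties are present, so use the tie-corrected normal approximation (with continuity correction) for the p-value.
Step 5: p-value = 0.199458; compare to alpha = 0.05. fail to reject H0.

U_X = 5.5, p = 0.199458, fail to reject H0 at alpha = 0.05.


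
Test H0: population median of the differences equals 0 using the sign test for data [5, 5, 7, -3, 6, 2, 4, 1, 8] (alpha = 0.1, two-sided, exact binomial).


Step 1: Discard zero differences. Original n = 9; n_eff = number of nonzero differences = 9.
Nonzero differences (with sign): +5, +5, +7, -3, +6, +2, +4, +1, +8
Step 2: Count signs: positive = 8, negative = 1.
Step 3: Under H0: P(positive) = 0.5, so the number of positives S ~ Bin(9, 0.5).
Step 4: Two-sided exact p-value = sum of Bin(9,0.5) probabilities at or below the observed probability = 0.039062.
Step 5: alpha = 0.1. reject H0.

n_eff = 9, pos = 8, neg = 1, p = 0.039062, reject H0.


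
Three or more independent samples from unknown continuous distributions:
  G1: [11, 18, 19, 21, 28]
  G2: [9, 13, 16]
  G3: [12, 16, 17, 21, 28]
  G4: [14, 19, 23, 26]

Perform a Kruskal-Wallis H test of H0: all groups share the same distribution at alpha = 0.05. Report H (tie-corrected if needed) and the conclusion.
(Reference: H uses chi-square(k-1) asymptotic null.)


Step 1: Combine all N = 17 observations and assign midranks.
sorted (value, group, rank): (9,G2,1), (11,G1,2), (12,G3,3), (13,G2,4), (14,G4,5), (16,G2,6.5), (16,G3,6.5), (17,G3,8), (18,G1,9), (19,G1,10.5), (19,G4,10.5), (21,G1,12.5), (21,G3,12.5), (23,G4,14), (26,G4,15), (28,G1,16.5), (28,G3,16.5)
Step 2: Sum ranks within each group.
R_1 = 50.5 (n_1 = 5)
R_2 = 11.5 (n_2 = 3)
R_3 = 46.5 (n_3 = 5)
R_4 = 44.5 (n_4 = 4)
Step 3: H = 12/(N(N+1)) * sum(R_i^2/n_i) - 3(N+1)
     = 12/(17*18) * (50.5^2/5 + 11.5^2/3 + 46.5^2/5 + 44.5^2/4) - 3*18
     = 0.039216 * 1481.65 - 54
     = 4.103758.
Step 4: Ties present; correction factor C = 1 - 24/(17^3 - 17) = 0.995098. Corrected H = 4.103758 / 0.995098 = 4.123974.
Step 5: Under H0, H ~ chi^2(3); p-value = 0.248385.
Step 6: alpha = 0.05. fail to reject H0.

H = 4.1240, df = 3, p = 0.248385, fail to reject H0.


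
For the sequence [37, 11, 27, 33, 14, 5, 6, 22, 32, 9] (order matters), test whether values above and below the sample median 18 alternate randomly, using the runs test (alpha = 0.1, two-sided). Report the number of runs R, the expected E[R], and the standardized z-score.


Step 1: Compute median = 18; label A = above, B = below.
Labels in order: ABAABBBAAB  (n_A = 5, n_B = 5)
Step 2: Count runs R = 6.
Step 3: Under H0 (random ordering), E[R] = 2*n_A*n_B/(n_A+n_B) + 1 = 2*5*5/10 + 1 = 6.0000.
        Var[R] = 2*n_A*n_B*(2*n_A*n_B - n_A - n_B) / ((n_A+n_B)^2 * (n_A+n_B-1)) = 2000/900 = 2.2222.
        SD[R] = 1.4907.
Step 4: R = E[R], so z = 0 with no continuity correction.
Step 5: Two-sided p-value via normal approximation = 2*(1 - Phi(|z|)) = 1.000000.
Step 6: alpha = 0.1. fail to reject H0.

R = 6, z = 0.0000, p = 1.000000, fail to reject H0.


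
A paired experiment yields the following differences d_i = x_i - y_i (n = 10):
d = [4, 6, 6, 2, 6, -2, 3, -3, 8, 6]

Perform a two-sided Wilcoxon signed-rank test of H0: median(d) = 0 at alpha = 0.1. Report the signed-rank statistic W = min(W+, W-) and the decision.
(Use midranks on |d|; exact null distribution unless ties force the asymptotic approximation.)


Step 1: Drop any zero differences (none here) and take |d_i|.
|d| = [4, 6, 6, 2, 6, 2, 3, 3, 8, 6]
Step 2: Midrank |d_i| (ties get averaged ranks).
ranks: |4|->5, |6|->7.5, |6|->7.5, |2|->1.5, |6|->7.5, |2|->1.5, |3|->3.5, |3|->3.5, |8|->10, |6|->7.5
Step 3: Attach original signs; sum ranks with positive sign and with negative sign.
W+ = 5 + 7.5 + 7.5 + 1.5 + 7.5 + 3.5 + 10 + 7.5 = 50
W- = 1.5 + 3.5 = 5
(Check: W+ + W- = 55 should equal n(n+1)/2 = 55.)
Step 4: Test statistic W = min(W+, W-) = 5.
Step 5: Ties in |d|, so use the tie-corrected normal approximation.
        E[W] = n(n+1)/4 = 10*11/4 = 27.5.
        Tie groups: |d|=2 (t=2), |d|=3 (t=2), |d|=6 (t=4); sum(t^3 - t) = 72.
        Var[W] = n(n+1)(2n+1)/24 - sum(t^3-t)/48 = 2310/24 - 72/48 = 94.75.
        z = (W - E[W]) / sqrt(Var[W]) = (5 - 27.5) / 9.7340 = -2.3115.
        Two-sided p = 2*Phi(z) = 0.020806.
Step 6: alpha = 0.1. reject H0.

W+ = 50, W- = 5, W = min = 5, p = 0.020806, reject H0.


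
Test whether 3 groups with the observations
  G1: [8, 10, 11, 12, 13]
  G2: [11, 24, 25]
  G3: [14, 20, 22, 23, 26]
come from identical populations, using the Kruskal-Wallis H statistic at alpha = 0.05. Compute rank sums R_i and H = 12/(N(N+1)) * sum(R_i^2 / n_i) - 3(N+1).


Step 1: Combine all N = 13 observations and assign midranks.
sorted (value, group, rank): (8,G1,1), (10,G1,2), (11,G1,3.5), (11,G2,3.5), (12,G1,5), (13,G1,6), (14,G3,7), (20,G3,8), (22,G3,9), (23,G3,10), (24,G2,11), (25,G2,12), (26,G3,13)
Step 2: Sum ranks within each group.
R_1 = 17.5 (n_1 = 5)
R_2 = 26.5 (n_2 = 3)
R_3 = 47 (n_3 = 5)
Step 3: H = 12/(N(N+1)) * sum(R_i^2/n_i) - 3(N+1)
     = 12/(13*14) * (17.5^2/5 + 26.5^2/3 + 47^2/5) - 3*14
     = 0.065934 * 737.133 - 42
     = 6.602198.
Step 4: Ties present; correction factor C = 1 - 6/(13^3 - 13) = 0.997253. Corrected H = 6.602198 / 0.997253 = 6.620386.
Step 5: Under H0, H ~ chi^2(2); p-value = 0.036509.
Step 6: alpha = 0.05. reject H0.

H = 6.6204, df = 2, p = 0.036509, reject H0.


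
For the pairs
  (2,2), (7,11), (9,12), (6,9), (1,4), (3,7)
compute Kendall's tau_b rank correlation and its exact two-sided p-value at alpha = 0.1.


Step 1: Enumerate the 15 unordered pairs (i,j) with i<j and classify each by sign(x_j-x_i) * sign(y_j-y_i).
  (1,2):dx=+5,dy=+9->C; (1,3):dx=+7,dy=+10->C; (1,4):dx=+4,dy=+7->C; (1,5):dx=-1,dy=+2->D
  (1,6):dx=+1,dy=+5->C; (2,3):dx=+2,dy=+1->C; (2,4):dx=-1,dy=-2->C; (2,5):dx=-6,dy=-7->C
  (2,6):dx=-4,dy=-4->C; (3,4):dx=-3,dy=-3->C; (3,5):dx=-8,dy=-8->C; (3,6):dx=-6,dy=-5->C
  (4,5):dx=-5,dy=-5->C; (4,6):dx=-3,dy=-2->C; (5,6):dx=+2,dy=+3->C
Step 2: C = 14, D = 1, total pairs = 15.
Step 3: tau = (C - D)/(n(n-1)/2) = (14 - 1)/15 = 0.866667.
Step 4: Exact two-sided p-value (enumerate n! = 720 permutations of y under H0): p = 0.016667.
Step 5: alpha = 0.1. reject H0.

tau_b = 0.8667 (C=14, D=1), p = 0.016667, reject H0.


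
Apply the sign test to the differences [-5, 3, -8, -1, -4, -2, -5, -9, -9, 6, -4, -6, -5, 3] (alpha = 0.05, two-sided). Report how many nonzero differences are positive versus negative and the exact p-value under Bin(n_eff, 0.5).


Step 1: Discard zero differences. Original n = 14; n_eff = number of nonzero differences = 14.
Nonzero differences (with sign): -5, +3, -8, -1, -4, -2, -5, -9, -9, +6, -4, -6, -5, +3
Step 2: Count signs: positive = 3, negative = 11.
Step 3: Under H0: P(positive) = 0.5, so the number of positives S ~ Bin(14, 0.5).
Step 4: Two-sided exact p-value = sum of Bin(14,0.5) probabilities at or below the observed probability = 0.057373.
Step 5: alpha = 0.05. fail to reject H0.

n_eff = 14, pos = 3, neg = 11, p = 0.057373, fail to reject H0.


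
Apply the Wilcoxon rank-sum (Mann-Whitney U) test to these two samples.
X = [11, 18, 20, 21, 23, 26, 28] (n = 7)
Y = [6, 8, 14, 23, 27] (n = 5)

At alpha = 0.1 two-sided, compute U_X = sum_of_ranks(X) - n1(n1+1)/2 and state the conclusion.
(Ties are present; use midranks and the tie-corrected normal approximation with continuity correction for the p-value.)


Step 1: Combine and sort all 12 observations; assign midranks.
sorted (value, group): (6,Y), (8,Y), (11,X), (14,Y), (18,X), (20,X), (21,X), (23,X), (23,Y), (26,X), (27,Y), (28,X)
ranks: 6->1, 8->2, 11->3, 14->4, 18->5, 20->6, 21->7, 23->8.5, 23->8.5, 26->10, 27->11, 28->12
Step 2: Rank sum for X: R1 = 3 + 5 + 6 + 7 + 8.5 + 10 + 12 = 51.5.
Step 3: U_X = R1 - n1(n1+1)/2 = 51.5 - 7*8/2 = 51.5 - 28 = 23.5.
       U_Y = n1*n2 - U_X = 35 - 23.5 = 11.5.
Step 4: Ties are present, so use the tie-corrected normal approximation (with continuity correction) for the p-value.
Step 5: p-value = 0.370914; compare to alpha = 0.1. fail to reject H0.

U_X = 23.5, p = 0.370914, fail to reject H0 at alpha = 0.1.


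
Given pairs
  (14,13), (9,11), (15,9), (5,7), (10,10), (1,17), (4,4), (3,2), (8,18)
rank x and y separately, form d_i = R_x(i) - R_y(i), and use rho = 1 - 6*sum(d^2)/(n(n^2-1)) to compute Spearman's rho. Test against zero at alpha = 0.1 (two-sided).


Step 1: Rank x and y separately (midranks; no ties here).
rank(x): 14->8, 9->6, 15->9, 5->4, 10->7, 1->1, 4->3, 3->2, 8->5
rank(y): 13->7, 11->6, 9->4, 7->3, 10->5, 17->8, 4->2, 2->1, 18->9
Step 2: d_i = R_x(i) - R_y(i); compute d_i^2.
  (8-7)^2=1, (6-6)^2=0, (9-4)^2=25, (4-3)^2=1, (7-5)^2=4, (1-8)^2=49, (3-2)^2=1, (2-1)^2=1, (5-9)^2=16
sum(d^2) = 98.
Step 3: rho = 1 - 6*98 / (9*(9^2 - 1)) = 1 - 588/720 = 0.183333.
Step 4: Under H0, t = rho * sqrt((n-2)/(1-rho^2)) = 0.4934 ~ t(7).
Step 5: Two-sided p-value from the t-distribution with 7 df = 0.636820.
Step 6: alpha = 0.1. fail to reject H0.

rho = 0.1833, p = 0.636820, fail to reject H0 at alpha = 0.1.


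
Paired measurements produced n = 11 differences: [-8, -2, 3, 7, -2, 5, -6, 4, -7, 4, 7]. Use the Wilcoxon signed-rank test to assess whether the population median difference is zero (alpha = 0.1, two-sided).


Step 1: Drop any zero differences (none here) and take |d_i|.
|d| = [8, 2, 3, 7, 2, 5, 6, 4, 7, 4, 7]
Step 2: Midrank |d_i| (ties get averaged ranks).
ranks: |8|->11, |2|->1.5, |3|->3, |7|->9, |2|->1.5, |5|->6, |6|->7, |4|->4.5, |7|->9, |4|->4.5, |7|->9
Step 3: Attach original signs; sum ranks with positive sign and with negative sign.
W+ = 3 + 9 + 6 + 4.5 + 4.5 + 9 = 36
W- = 11 + 1.5 + 1.5 + 7 + 9 = 30
(Check: W+ + W- = 66 should equal n(n+1)/2 = 66.)
Step 4: Test statistic W = min(W+, W-) = 30.
Step 5: Ties in |d|, so use the tie-corrected normal approximation.
        E[W] = n(n+1)/4 = 11*12/4 = 33.
        Tie groups: |d|=2 (t=2), |d|=4 (t=2), |d|=7 (t=3); sum(t^3 - t) = 36.
        Var[W] = n(n+1)(2n+1)/24 - sum(t^3-t)/48 = 3036/24 - 36/48 = 125.75.
        z = (W - E[W]) / sqrt(Var[W]) = (30 - 33) / 11.2138 = -0.2675.
        Two-sided p = 2*Phi(z) = 0.789064.
Step 6: alpha = 0.1. fail to reject H0.

W+ = 36, W- = 30, W = min = 30, p = 0.789064, fail to reject H0.


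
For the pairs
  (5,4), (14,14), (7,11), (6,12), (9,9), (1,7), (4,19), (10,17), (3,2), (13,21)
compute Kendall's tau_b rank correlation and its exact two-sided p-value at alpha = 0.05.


Step 1: Enumerate the 45 unordered pairs (i,j) with i<j and classify each by sign(x_j-x_i) * sign(y_j-y_i).
  (1,2):dx=+9,dy=+10->C; (1,3):dx=+2,dy=+7->C; (1,4):dx=+1,dy=+8->C; (1,5):dx=+4,dy=+5->C
  (1,6):dx=-4,dy=+3->D; (1,7):dx=-1,dy=+15->D; (1,8):dx=+5,dy=+13->C; (1,9):dx=-2,dy=-2->C
  (1,10):dx=+8,dy=+17->C; (2,3):dx=-7,dy=-3->C; (2,4):dx=-8,dy=-2->C; (2,5):dx=-5,dy=-5->C
  (2,6):dx=-13,dy=-7->C; (2,7):dx=-10,dy=+5->D; (2,8):dx=-4,dy=+3->D; (2,9):dx=-11,dy=-12->C
  (2,10):dx=-1,dy=+7->D; (3,4):dx=-1,dy=+1->D; (3,5):dx=+2,dy=-2->D; (3,6):dx=-6,dy=-4->C
  (3,7):dx=-3,dy=+8->D; (3,8):dx=+3,dy=+6->C; (3,9):dx=-4,dy=-9->C; (3,10):dx=+6,dy=+10->C
  (4,5):dx=+3,dy=-3->D; (4,6):dx=-5,dy=-5->C; (4,7):dx=-2,dy=+7->D; (4,8):dx=+4,dy=+5->C
  (4,9):dx=-3,dy=-10->C; (4,10):dx=+7,dy=+9->C; (5,6):dx=-8,dy=-2->C; (5,7):dx=-5,dy=+10->D
  (5,8):dx=+1,dy=+8->C; (5,9):dx=-6,dy=-7->C; (5,10):dx=+4,dy=+12->C; (6,7):dx=+3,dy=+12->C
  (6,8):dx=+9,dy=+10->C; (6,9):dx=+2,dy=-5->D; (6,10):dx=+12,dy=+14->C; (7,8):dx=+6,dy=-2->D
  (7,9):dx=-1,dy=-17->C; (7,10):dx=+9,dy=+2->C; (8,9):dx=-7,dy=-15->C; (8,10):dx=+3,dy=+4->C
  (9,10):dx=+10,dy=+19->C
Step 2: C = 32, D = 13, total pairs = 45.
Step 3: tau = (C - D)/(n(n-1)/2) = (32 - 13)/45 = 0.422222.
Step 4: Exact two-sided p-value (enumerate n! = 3628800 permutations of y under H0): p = 0.108313.
Step 5: alpha = 0.05. fail to reject H0.

tau_b = 0.4222 (C=32, D=13), p = 0.108313, fail to reject H0.


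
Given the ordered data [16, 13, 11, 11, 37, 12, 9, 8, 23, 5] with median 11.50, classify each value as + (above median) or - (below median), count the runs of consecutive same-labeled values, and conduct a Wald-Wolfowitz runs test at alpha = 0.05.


Step 1: Compute median = 11.50; label A = above, B = below.
Labels in order: AABBAABBAB  (n_A = 5, n_B = 5)
Step 2: Count runs R = 6.
Step 3: Under H0 (random ordering), E[R] = 2*n_A*n_B/(n_A+n_B) + 1 = 2*5*5/10 + 1 = 6.0000.
        Var[R] = 2*n_A*n_B*(2*n_A*n_B - n_A - n_B) / ((n_A+n_B)^2 * (n_A+n_B-1)) = 2000/900 = 2.2222.
        SD[R] = 1.4907.
Step 4: R = E[R], so z = 0 with no continuity correction.
Step 5: Two-sided p-value via normal approximation = 2*(1 - Phi(|z|)) = 1.000000.
Step 6: alpha = 0.05. fail to reject H0.

R = 6, z = 0.0000, p = 1.000000, fail to reject H0.


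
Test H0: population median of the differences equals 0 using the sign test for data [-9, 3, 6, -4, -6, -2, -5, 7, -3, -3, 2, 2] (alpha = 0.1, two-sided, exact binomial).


Step 1: Discard zero differences. Original n = 12; n_eff = number of nonzero differences = 12.
Nonzero differences (with sign): -9, +3, +6, -4, -6, -2, -5, +7, -3, -3, +2, +2
Step 2: Count signs: positive = 5, negative = 7.
Step 3: Under H0: P(positive) = 0.5, so the number of positives S ~ Bin(12, 0.5).
Step 4: Two-sided exact p-value = sum of Bin(12,0.5) probabilities at or below the observed probability = 0.774414.
Step 5: alpha = 0.1. fail to reject H0.

n_eff = 12, pos = 5, neg = 7, p = 0.774414, fail to reject H0.


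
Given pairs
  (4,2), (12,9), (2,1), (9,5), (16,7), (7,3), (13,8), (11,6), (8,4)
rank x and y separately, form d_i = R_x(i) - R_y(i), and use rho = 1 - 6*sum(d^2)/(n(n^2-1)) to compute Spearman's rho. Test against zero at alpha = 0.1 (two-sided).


Step 1: Rank x and y separately (midranks; no ties here).
rank(x): 4->2, 12->7, 2->1, 9->5, 16->9, 7->3, 13->8, 11->6, 8->4
rank(y): 2->2, 9->9, 1->1, 5->5, 7->7, 3->3, 8->8, 6->6, 4->4
Step 2: d_i = R_x(i) - R_y(i); compute d_i^2.
  (2-2)^2=0, (7-9)^2=4, (1-1)^2=0, (5-5)^2=0, (9-7)^2=4, (3-3)^2=0, (8-8)^2=0, (6-6)^2=0, (4-4)^2=0
sum(d^2) = 8.
Step 3: rho = 1 - 6*8 / (9*(9^2 - 1)) = 1 - 48/720 = 0.933333.
Step 4: Under H0, t = rho * sqrt((n-2)/(1-rho^2)) = 6.8783 ~ t(7).
Step 5: Two-sided p-value from the t-distribution with 7 df = 0.000236.
Step 6: alpha = 0.1. reject H0.

rho = 0.9333, p = 0.000236, reject H0 at alpha = 0.1.


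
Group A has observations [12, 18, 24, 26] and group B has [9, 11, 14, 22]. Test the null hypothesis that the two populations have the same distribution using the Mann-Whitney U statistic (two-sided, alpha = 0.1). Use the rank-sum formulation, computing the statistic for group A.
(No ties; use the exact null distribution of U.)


Step 1: Combine and sort all 8 observations; assign midranks.
sorted (value, group): (9,Y), (11,Y), (12,X), (14,Y), (18,X), (22,Y), (24,X), (26,X)
ranks: 9->1, 11->2, 12->3, 14->4, 18->5, 22->6, 24->7, 26->8
Step 2: Rank sum for X: R1 = 3 + 5 + 7 + 8 = 23.
Step 3: U_X = R1 - n1(n1+1)/2 = 23 - 4*5/2 = 23 - 10 = 13.
       U_Y = n1*n2 - U_X = 16 - 13 = 3.
Step 4: No ties, so the exact null distribution of U (based on enumerating the C(8,4) = 70 equally likely rank assignments) gives the two-sided p-value.
Step 5: p-value = 0.200000; compare to alpha = 0.1. fail to reject H0.

U_X = 13, p = 0.200000, fail to reject H0 at alpha = 0.1.


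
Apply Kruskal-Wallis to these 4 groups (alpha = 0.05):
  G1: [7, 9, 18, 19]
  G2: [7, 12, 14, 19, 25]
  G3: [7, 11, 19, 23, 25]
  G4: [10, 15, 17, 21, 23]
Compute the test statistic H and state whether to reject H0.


Step 1: Combine all N = 19 observations and assign midranks.
sorted (value, group, rank): (7,G1,2), (7,G2,2), (7,G3,2), (9,G1,4), (10,G4,5), (11,G3,6), (12,G2,7), (14,G2,8), (15,G4,9), (17,G4,10), (18,G1,11), (19,G1,13), (19,G2,13), (19,G3,13), (21,G4,15), (23,G3,16.5), (23,G4,16.5), (25,G2,18.5), (25,G3,18.5)
Step 2: Sum ranks within each group.
R_1 = 30 (n_1 = 4)
R_2 = 48.5 (n_2 = 5)
R_3 = 56 (n_3 = 5)
R_4 = 55.5 (n_4 = 5)
Step 3: H = 12/(N(N+1)) * sum(R_i^2/n_i) - 3(N+1)
     = 12/(19*20) * (30^2/4 + 48.5^2/5 + 56^2/5 + 55.5^2/5) - 3*20
     = 0.031579 * 1938.7 - 60
     = 1.222105.
Step 4: Ties present; correction factor C = 1 - 60/(19^3 - 19) = 0.991228. Corrected H = 1.222105 / 0.991228 = 1.232920.
Step 5: Under H0, H ~ chi^2(3); p-value = 0.745120.
Step 6: alpha = 0.05. fail to reject H0.

H = 1.2329, df = 3, p = 0.745120, fail to reject H0.


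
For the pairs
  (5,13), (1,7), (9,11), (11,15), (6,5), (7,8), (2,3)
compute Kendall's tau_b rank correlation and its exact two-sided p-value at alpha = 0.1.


Step 1: Enumerate the 21 unordered pairs (i,j) with i<j and classify each by sign(x_j-x_i) * sign(y_j-y_i).
  (1,2):dx=-4,dy=-6->C; (1,3):dx=+4,dy=-2->D; (1,4):dx=+6,dy=+2->C; (1,5):dx=+1,dy=-8->D
  (1,6):dx=+2,dy=-5->D; (1,7):dx=-3,dy=-10->C; (2,3):dx=+8,dy=+4->C; (2,4):dx=+10,dy=+8->C
  (2,5):dx=+5,dy=-2->D; (2,6):dx=+6,dy=+1->C; (2,7):dx=+1,dy=-4->D; (3,4):dx=+2,dy=+4->C
  (3,5):dx=-3,dy=-6->C; (3,6):dx=-2,dy=-3->C; (3,7):dx=-7,dy=-8->C; (4,5):dx=-5,dy=-10->C
  (4,6):dx=-4,dy=-7->C; (4,7):dx=-9,dy=-12->C; (5,6):dx=+1,dy=+3->C; (5,7):dx=-4,dy=-2->C
  (6,7):dx=-5,dy=-5->C
Step 2: C = 16, D = 5, total pairs = 21.
Step 3: tau = (C - D)/(n(n-1)/2) = (16 - 5)/21 = 0.523810.
Step 4: Exact two-sided p-value (enumerate n! = 5040 permutations of y under H0): p = 0.136111.
Step 5: alpha = 0.1. fail to reject H0.

tau_b = 0.5238 (C=16, D=5), p = 0.136111, fail to reject H0.


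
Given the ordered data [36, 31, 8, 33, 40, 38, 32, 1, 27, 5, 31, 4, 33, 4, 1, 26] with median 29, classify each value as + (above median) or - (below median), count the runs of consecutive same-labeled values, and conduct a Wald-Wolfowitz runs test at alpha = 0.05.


Step 1: Compute median = 29; label A = above, B = below.
Labels in order: AABAAAABBBABABBB  (n_A = 8, n_B = 8)
Step 2: Count runs R = 8.
Step 3: Under H0 (random ordering), E[R] = 2*n_A*n_B/(n_A+n_B) + 1 = 2*8*8/16 + 1 = 9.0000.
        Var[R] = 2*n_A*n_B*(2*n_A*n_B - n_A - n_B) / ((n_A+n_B)^2 * (n_A+n_B-1)) = 14336/3840 = 3.7333.
        SD[R] = 1.9322.
Step 4: Continuity-corrected z = (R + 0.5 - E[R]) / SD[R] = (8 + 0.5 - 9.0000) / 1.9322 = -0.2588.
Step 5: Two-sided p-value via normal approximation = 2*(1 - Phi(|z|)) = 0.795809.
Step 6: alpha = 0.05. fail to reject H0.

R = 8, z = -0.2588, p = 0.795809, fail to reject H0.


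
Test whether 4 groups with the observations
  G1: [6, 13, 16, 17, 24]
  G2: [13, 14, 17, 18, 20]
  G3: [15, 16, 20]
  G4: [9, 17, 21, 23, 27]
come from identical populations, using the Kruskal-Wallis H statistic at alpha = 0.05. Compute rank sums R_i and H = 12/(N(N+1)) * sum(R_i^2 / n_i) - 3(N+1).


Step 1: Combine all N = 18 observations and assign midranks.
sorted (value, group, rank): (6,G1,1), (9,G4,2), (13,G1,3.5), (13,G2,3.5), (14,G2,5), (15,G3,6), (16,G1,7.5), (16,G3,7.5), (17,G1,10), (17,G2,10), (17,G4,10), (18,G2,12), (20,G2,13.5), (20,G3,13.5), (21,G4,15), (23,G4,16), (24,G1,17), (27,G4,18)
Step 2: Sum ranks within each group.
R_1 = 39 (n_1 = 5)
R_2 = 44 (n_2 = 5)
R_3 = 27 (n_3 = 3)
R_4 = 61 (n_4 = 5)
Step 3: H = 12/(N(N+1)) * sum(R_i^2/n_i) - 3(N+1)
     = 12/(18*19) * (39^2/5 + 44^2/5 + 27^2/3 + 61^2/5) - 3*19
     = 0.035088 * 1678.6 - 57
     = 1.898246.
Step 4: Ties present; correction factor C = 1 - 42/(18^3 - 18) = 0.992776. Corrected H = 1.898246 / 0.992776 = 1.912058.
Step 5: Under H0, H ~ chi^2(3); p-value = 0.590858.
Step 6: alpha = 0.05. fail to reject H0.

H = 1.9121, df = 3, p = 0.590858, fail to reject H0.


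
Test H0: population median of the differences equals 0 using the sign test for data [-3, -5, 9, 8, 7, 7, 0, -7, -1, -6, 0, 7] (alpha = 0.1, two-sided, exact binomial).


Step 1: Discard zero differences. Original n = 12; n_eff = number of nonzero differences = 10.
Nonzero differences (with sign): -3, -5, +9, +8, +7, +7, -7, -1, -6, +7
Step 2: Count signs: positive = 5, negative = 5.
Step 3: Under H0: P(positive) = 0.5, so the number of positives S ~ Bin(10, 0.5).
Step 4: Two-sided exact p-value = sum of Bin(10,0.5) probabilities at or below the observed probability = 1.000000.
Step 5: alpha = 0.1. fail to reject H0.

n_eff = 10, pos = 5, neg = 5, p = 1.000000, fail to reject H0.


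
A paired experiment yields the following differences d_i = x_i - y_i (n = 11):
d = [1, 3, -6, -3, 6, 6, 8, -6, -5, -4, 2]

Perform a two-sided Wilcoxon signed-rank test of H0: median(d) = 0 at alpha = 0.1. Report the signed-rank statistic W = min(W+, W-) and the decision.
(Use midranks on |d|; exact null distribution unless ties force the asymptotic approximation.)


Step 1: Drop any zero differences (none here) and take |d_i|.
|d| = [1, 3, 6, 3, 6, 6, 8, 6, 5, 4, 2]
Step 2: Midrank |d_i| (ties get averaged ranks).
ranks: |1|->1, |3|->3.5, |6|->8.5, |3|->3.5, |6|->8.5, |6|->8.5, |8|->11, |6|->8.5, |5|->6, |4|->5, |2|->2
Step 3: Attach original signs; sum ranks with positive sign and with negative sign.
W+ = 1 + 3.5 + 8.5 + 8.5 + 11 + 2 = 34.5
W- = 8.5 + 3.5 + 8.5 + 6 + 5 = 31.5
(Check: W+ + W- = 66 should equal n(n+1)/2 = 66.)
Step 4: Test statistic W = min(W+, W-) = 31.5.
Step 5: Ties in |d|, so use the tie-corrected normal approximation.
        E[W] = n(n+1)/4 = 11*12/4 = 33.
        Tie groups: |d|=3 (t=2), |d|=6 (t=4); sum(t^3 - t) = 66.
        Var[W] = n(n+1)(2n+1)/24 - sum(t^3-t)/48 = 3036/24 - 66/48 = 125.125.
        z = (W - E[W]) / sqrt(Var[W]) = (31.5 - 33) / 11.1859 = -0.1341.
        Two-sided p = 2*Phi(z) = 0.893326.
Step 6: alpha = 0.1. fail to reject H0.

W+ = 34.5, W- = 31.5, W = min = 31.5, p = 0.893326, fail to reject H0.


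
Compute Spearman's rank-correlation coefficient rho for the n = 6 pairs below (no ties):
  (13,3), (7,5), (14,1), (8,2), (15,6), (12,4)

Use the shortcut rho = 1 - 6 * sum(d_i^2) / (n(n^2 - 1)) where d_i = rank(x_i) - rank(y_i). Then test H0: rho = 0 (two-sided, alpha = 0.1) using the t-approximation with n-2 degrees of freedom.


Step 1: Rank x and y separately (midranks; no ties here).
rank(x): 13->4, 7->1, 14->5, 8->2, 15->6, 12->3
rank(y): 3->3, 5->5, 1->1, 2->2, 6->6, 4->4
Step 2: d_i = R_x(i) - R_y(i); compute d_i^2.
  (4-3)^2=1, (1-5)^2=16, (5-1)^2=16, (2-2)^2=0, (6-6)^2=0, (3-4)^2=1
sum(d^2) = 34.
Step 3: rho = 1 - 6*34 / (6*(6^2 - 1)) = 1 - 204/210 = 0.028571.
Step 4: Under H0, t = rho * sqrt((n-2)/(1-rho^2)) = 0.0572 ~ t(4).
Step 5: Two-sided p-value from the t-distribution with 4 df = 0.957155.
Step 6: alpha = 0.1. fail to reject H0.

rho = 0.0286, p = 0.957155, fail to reject H0 at alpha = 0.1.


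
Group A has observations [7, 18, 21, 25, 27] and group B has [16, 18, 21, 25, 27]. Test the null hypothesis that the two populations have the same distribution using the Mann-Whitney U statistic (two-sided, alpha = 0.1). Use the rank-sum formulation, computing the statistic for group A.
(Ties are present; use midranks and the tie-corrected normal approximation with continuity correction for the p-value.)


Step 1: Combine and sort all 10 observations; assign midranks.
sorted (value, group): (7,X), (16,Y), (18,X), (18,Y), (21,X), (21,Y), (25,X), (25,Y), (27,X), (27,Y)
ranks: 7->1, 16->2, 18->3.5, 18->3.5, 21->5.5, 21->5.5, 25->7.5, 25->7.5, 27->9.5, 27->9.5
Step 2: Rank sum for X: R1 = 1 + 3.5 + 5.5 + 7.5 + 9.5 = 27.
Step 3: U_X = R1 - n1(n1+1)/2 = 27 - 5*6/2 = 27 - 15 = 12.
       U_Y = n1*n2 - U_X = 25 - 12 = 13.
Step 4: Ties are present, so use the tie-corrected normal approximation (with continuity correction) for the p-value.
Step 5: p-value = 1.000000; compare to alpha = 0.1. fail to reject H0.

U_X = 12, p = 1.000000, fail to reject H0 at alpha = 0.1.


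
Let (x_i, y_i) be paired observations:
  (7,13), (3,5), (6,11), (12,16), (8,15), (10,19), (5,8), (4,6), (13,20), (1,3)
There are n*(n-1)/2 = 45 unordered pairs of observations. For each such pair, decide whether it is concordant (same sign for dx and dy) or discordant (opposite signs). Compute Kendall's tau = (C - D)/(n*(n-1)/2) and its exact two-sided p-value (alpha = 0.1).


Step 1: Enumerate the 45 unordered pairs (i,j) with i<j and classify each by sign(x_j-x_i) * sign(y_j-y_i).
  (1,2):dx=-4,dy=-8->C; (1,3):dx=-1,dy=-2->C; (1,4):dx=+5,dy=+3->C; (1,5):dx=+1,dy=+2->C
  (1,6):dx=+3,dy=+6->C; (1,7):dx=-2,dy=-5->C; (1,8):dx=-3,dy=-7->C; (1,9):dx=+6,dy=+7->C
  (1,10):dx=-6,dy=-10->C; (2,3):dx=+3,dy=+6->C; (2,4):dx=+9,dy=+11->C; (2,5):dx=+5,dy=+10->C
  (2,6):dx=+7,dy=+14->C; (2,7):dx=+2,dy=+3->C; (2,8):dx=+1,dy=+1->C; (2,9):dx=+10,dy=+15->C
  (2,10):dx=-2,dy=-2->C; (3,4):dx=+6,dy=+5->C; (3,5):dx=+2,dy=+4->C; (3,6):dx=+4,dy=+8->C
  (3,7):dx=-1,dy=-3->C; (3,8):dx=-2,dy=-5->C; (3,9):dx=+7,dy=+9->C; (3,10):dx=-5,dy=-8->C
  (4,5):dx=-4,dy=-1->C; (4,6):dx=-2,dy=+3->D; (4,7):dx=-7,dy=-8->C; (4,8):dx=-8,dy=-10->C
  (4,9):dx=+1,dy=+4->C; (4,10):dx=-11,dy=-13->C; (5,6):dx=+2,dy=+4->C; (5,7):dx=-3,dy=-7->C
  (5,8):dx=-4,dy=-9->C; (5,9):dx=+5,dy=+5->C; (5,10):dx=-7,dy=-12->C; (6,7):dx=-5,dy=-11->C
  (6,8):dx=-6,dy=-13->C; (6,9):dx=+3,dy=+1->C; (6,10):dx=-9,dy=-16->C; (7,8):dx=-1,dy=-2->C
  (7,9):dx=+8,dy=+12->C; (7,10):dx=-4,dy=-5->C; (8,9):dx=+9,dy=+14->C; (8,10):dx=-3,dy=-3->C
  (9,10):dx=-12,dy=-17->C
Step 2: C = 44, D = 1, total pairs = 45.
Step 3: tau = (C - D)/(n(n-1)/2) = (44 - 1)/45 = 0.955556.
Step 4: Exact two-sided p-value (enumerate n! = 3628800 permutations of y under H0): p = 0.000006.
Step 5: alpha = 0.1. reject H0.

tau_b = 0.9556 (C=44, D=1), p = 0.000006, reject H0.
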